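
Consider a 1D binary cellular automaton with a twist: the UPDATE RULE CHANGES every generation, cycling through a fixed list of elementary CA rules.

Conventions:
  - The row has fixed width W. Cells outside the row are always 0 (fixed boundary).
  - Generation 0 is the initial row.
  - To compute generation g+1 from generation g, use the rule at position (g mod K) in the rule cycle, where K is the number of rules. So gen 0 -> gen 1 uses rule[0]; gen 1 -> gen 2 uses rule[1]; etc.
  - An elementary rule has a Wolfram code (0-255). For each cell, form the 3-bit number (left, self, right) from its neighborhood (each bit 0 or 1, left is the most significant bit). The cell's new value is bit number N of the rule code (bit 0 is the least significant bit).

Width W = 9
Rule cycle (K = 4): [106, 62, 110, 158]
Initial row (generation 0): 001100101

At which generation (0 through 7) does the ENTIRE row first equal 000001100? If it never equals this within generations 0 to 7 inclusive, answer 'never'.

Answer: never

Derivation:
Gen 0: 001100101
Gen 1 (rule 106): 011101010
Gen 2 (rule 62): 110011111
Gen 3 (rule 110): 110110001
Gen 4 (rule 158): 100101011
Gen 5 (rule 106): 001010111
Gen 6 (rule 62): 011111100
Gen 7 (rule 110): 110000100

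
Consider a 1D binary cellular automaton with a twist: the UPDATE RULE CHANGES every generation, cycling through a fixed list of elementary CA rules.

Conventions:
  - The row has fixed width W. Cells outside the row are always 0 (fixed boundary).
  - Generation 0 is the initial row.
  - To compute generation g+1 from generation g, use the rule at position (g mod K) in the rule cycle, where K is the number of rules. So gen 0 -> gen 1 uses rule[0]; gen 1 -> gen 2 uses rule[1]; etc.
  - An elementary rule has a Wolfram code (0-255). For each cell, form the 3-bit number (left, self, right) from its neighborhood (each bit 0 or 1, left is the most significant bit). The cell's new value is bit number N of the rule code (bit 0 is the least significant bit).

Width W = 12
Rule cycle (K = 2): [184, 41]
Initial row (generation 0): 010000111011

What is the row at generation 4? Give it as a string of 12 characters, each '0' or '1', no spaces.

Answer: 000100110100

Derivation:
Gen 0: 010000111011
Gen 1 (rule 184): 001000110110
Gen 2 (rule 41): 100010101100
Gen 3 (rule 184): 010001011010
Gen 4 (rule 41): 000100110100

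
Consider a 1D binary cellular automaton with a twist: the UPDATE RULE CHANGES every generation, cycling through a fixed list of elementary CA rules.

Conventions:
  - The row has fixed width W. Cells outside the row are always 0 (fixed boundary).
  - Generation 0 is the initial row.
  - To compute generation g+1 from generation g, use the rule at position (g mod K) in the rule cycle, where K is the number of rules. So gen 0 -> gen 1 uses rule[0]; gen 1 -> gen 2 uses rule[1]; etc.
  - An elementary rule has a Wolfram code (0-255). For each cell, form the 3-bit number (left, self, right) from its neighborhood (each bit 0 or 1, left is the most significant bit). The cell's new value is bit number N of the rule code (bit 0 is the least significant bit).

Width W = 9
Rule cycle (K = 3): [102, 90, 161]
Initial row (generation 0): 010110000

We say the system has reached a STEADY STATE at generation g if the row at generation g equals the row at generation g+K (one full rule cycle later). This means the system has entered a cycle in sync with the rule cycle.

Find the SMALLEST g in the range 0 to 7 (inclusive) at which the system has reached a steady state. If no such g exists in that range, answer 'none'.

Gen 0: 010110000
Gen 1 (rule 102): 111010000
Gen 2 (rule 90): 101001000
Gen 3 (rule 161): 010000011
Gen 4 (rule 102): 110000101
Gen 5 (rule 90): 111001000
Gen 6 (rule 161): 010000011
Gen 7 (rule 102): 110000101
Gen 8 (rule 90): 111001000
Gen 9 (rule 161): 010000011
Gen 10 (rule 102): 110000101

Answer: 3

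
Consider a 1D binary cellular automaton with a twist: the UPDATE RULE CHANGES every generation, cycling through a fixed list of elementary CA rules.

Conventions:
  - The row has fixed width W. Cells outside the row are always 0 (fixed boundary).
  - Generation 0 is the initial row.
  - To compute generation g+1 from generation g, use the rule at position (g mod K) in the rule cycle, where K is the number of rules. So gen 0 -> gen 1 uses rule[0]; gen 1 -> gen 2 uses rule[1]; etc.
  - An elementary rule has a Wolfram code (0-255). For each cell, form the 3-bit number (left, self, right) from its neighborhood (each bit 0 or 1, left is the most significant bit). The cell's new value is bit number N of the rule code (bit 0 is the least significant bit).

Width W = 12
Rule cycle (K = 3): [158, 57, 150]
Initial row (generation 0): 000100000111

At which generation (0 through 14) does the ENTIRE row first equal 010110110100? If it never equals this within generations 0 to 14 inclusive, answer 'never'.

Answer: never

Derivation:
Gen 0: 000100000111
Gen 1 (rule 158): 001110001110
Gen 2 (rule 57): 101001101001
Gen 3 (rule 150): 101110001111
Gen 4 (rule 158): 101101011110
Gen 5 (rule 57): 011010110001
Gen 6 (rule 150): 100010001011
Gen 7 (rule 158): 110111011010
Gen 8 (rule 57): 101100110101
Gen 9 (rule 150): 100011000101
Gen 10 (rule 158): 110110101101
Gen 11 (rule 57): 101101011010
Gen 12 (rule 150): 100001000011
Gen 13 (rule 158): 110011100110
Gen 14 (rule 57): 101010010101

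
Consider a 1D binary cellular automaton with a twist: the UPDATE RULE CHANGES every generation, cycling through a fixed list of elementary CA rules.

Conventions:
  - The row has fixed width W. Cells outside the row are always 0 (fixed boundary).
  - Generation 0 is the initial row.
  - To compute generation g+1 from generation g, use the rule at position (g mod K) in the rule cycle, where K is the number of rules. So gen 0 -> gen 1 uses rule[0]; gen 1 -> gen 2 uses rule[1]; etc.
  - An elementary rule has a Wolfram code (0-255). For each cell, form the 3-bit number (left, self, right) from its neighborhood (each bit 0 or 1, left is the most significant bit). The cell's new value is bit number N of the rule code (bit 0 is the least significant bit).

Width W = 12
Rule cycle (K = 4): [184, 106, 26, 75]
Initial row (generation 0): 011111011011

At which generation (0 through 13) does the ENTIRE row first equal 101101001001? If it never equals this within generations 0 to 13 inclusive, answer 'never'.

Answer: never

Derivation:
Gen 0: 011111011011
Gen 1 (rule 184): 011110110110
Gen 2 (rule 106): 110011111110
Gen 3 (rule 26): 101110000001
Gen 4 (rule 75): 001010111110
Gen 5 (rule 184): 000101111101
Gen 6 (rule 106): 001011000110
Gen 7 (rule 26): 010010101101
Gen 8 (rule 75): 100100001100
Gen 9 (rule 184): 010010001010
Gen 10 (rule 106): 100100010100
Gen 11 (rule 26): 011010100010
Gen 12 (rule 75): 111000001100
Gen 13 (rule 184): 110100001010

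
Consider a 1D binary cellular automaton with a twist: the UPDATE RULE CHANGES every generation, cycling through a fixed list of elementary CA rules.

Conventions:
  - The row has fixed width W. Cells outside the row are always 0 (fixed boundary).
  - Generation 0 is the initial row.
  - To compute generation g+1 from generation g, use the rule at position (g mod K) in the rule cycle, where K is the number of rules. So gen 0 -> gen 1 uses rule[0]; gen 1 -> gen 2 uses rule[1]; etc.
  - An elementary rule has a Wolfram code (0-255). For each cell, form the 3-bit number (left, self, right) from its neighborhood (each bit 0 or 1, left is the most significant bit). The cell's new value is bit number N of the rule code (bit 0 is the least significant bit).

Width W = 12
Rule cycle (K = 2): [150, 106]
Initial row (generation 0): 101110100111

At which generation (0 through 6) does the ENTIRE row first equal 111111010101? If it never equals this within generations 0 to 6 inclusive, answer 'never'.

Answer: never

Derivation:
Gen 0: 101110100111
Gen 1 (rule 150): 100100111010
Gen 2 (rule 106): 001001101100
Gen 3 (rule 150): 011110000010
Gen 4 (rule 106): 110010000100
Gen 5 (rule 150): 001111001110
Gen 6 (rule 106): 011001011010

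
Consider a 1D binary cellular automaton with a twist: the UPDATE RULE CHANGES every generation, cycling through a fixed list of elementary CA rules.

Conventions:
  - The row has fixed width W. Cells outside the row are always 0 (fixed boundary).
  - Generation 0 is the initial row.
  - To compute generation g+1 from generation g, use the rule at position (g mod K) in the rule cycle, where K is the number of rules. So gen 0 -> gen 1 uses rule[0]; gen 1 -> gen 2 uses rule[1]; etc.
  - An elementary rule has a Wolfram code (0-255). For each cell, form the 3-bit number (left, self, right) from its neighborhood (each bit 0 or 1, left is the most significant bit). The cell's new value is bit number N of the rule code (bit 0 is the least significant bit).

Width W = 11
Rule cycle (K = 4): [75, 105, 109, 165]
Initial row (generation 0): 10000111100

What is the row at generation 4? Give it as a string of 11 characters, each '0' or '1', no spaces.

Answer: 01000111110

Derivation:
Gen 0: 10000111100
Gen 1 (rule 75): 00111100101
Gen 2 (rule 105): 10100100010
Gen 3 (rule 109): 11100101010
Gen 4 (rule 165): 01000111110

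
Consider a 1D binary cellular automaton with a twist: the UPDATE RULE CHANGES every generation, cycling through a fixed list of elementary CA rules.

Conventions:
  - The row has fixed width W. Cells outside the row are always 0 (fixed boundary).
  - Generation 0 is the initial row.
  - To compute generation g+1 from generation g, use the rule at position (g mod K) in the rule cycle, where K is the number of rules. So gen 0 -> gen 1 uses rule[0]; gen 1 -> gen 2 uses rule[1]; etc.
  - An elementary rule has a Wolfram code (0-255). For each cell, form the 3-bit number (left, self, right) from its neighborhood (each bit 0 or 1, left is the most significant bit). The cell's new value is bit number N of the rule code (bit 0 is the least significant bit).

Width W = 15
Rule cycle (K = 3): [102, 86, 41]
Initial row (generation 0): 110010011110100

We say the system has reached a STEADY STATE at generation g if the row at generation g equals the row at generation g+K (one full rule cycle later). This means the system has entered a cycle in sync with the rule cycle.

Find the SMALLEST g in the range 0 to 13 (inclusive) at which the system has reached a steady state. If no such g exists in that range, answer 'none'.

Gen 0: 110010011110100
Gen 1 (rule 102): 010110100011100
Gen 2 (rule 86): 110010110100110
Gen 3 (rule 41): 100001101000100
Gen 4 (rule 102): 100010111001100
Gen 5 (rule 86): 110110001110110
Gen 6 (rule 41): 101100101001100
Gen 7 (rule 102): 110101111010100
Gen 8 (rule 86): 010100001010110
Gen 9 (rule 41): 001001100101100
Gen 10 (rule 102): 011010101110100
Gen 11 (rule 86): 101010100010110
Gen 12 (rule 41): 010101001001100
Gen 13 (rule 102): 111111011010100
Gen 14 (rule 86): 000001001010110
Gen 15 (rule 41): 111100000101100
Gen 16 (rule 102): 000100001110100

Answer: none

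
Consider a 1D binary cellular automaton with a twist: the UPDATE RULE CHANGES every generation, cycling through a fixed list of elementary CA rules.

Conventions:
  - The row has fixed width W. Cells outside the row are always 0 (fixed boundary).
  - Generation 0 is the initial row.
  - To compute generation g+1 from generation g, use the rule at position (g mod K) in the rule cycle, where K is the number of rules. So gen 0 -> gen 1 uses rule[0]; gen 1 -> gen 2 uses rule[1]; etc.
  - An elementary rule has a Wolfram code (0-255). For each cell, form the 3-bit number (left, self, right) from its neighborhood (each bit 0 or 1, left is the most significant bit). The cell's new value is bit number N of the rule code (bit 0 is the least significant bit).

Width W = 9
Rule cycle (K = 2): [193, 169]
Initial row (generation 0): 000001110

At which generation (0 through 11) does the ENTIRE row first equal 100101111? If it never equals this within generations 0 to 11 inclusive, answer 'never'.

Gen 0: 000001110
Gen 1 (rule 193): 111100110
Gen 2 (rule 169): 111000100
Gen 3 (rule 193): 011010001
Gen 4 (rule 169): 010100100
Gen 5 (rule 193): 000000001
Gen 6 (rule 169): 111111100
Gen 7 (rule 193): 011111101
Gen 8 (rule 169): 011111010
Gen 9 (rule 193): 001111000
Gen 10 (rule 169): 101110011
Gen 11 (rule 193): 000110001

Answer: never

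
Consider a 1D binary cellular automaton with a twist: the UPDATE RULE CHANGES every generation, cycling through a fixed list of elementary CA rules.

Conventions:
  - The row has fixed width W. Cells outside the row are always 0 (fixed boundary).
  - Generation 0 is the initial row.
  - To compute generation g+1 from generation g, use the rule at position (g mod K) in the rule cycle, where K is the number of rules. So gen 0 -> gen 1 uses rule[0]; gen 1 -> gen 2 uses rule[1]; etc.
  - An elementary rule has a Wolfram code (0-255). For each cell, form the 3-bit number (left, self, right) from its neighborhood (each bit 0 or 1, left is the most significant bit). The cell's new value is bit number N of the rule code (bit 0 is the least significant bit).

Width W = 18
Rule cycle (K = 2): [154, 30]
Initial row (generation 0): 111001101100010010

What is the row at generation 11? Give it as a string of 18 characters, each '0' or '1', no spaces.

Gen 0: 111001101100010010
Gen 1 (rule 154): 110111001010101101
Gen 2 (rule 30): 100100111010101001
Gen 3 (rule 154): 011011110000000110
Gen 4 (rule 30): 110010001000001101
Gen 5 (rule 154): 101101010100011000
Gen 6 (rule 30): 101001010110110100
Gen 7 (rule 154): 000110000100100010
Gen 8 (rule 30): 001101001111110111
Gen 9 (rule 154): 011000111111100110
Gen 10 (rule 30): 110101100000011101
Gen 11 (rule 154): 100001010000111000

Answer: 100001010000111000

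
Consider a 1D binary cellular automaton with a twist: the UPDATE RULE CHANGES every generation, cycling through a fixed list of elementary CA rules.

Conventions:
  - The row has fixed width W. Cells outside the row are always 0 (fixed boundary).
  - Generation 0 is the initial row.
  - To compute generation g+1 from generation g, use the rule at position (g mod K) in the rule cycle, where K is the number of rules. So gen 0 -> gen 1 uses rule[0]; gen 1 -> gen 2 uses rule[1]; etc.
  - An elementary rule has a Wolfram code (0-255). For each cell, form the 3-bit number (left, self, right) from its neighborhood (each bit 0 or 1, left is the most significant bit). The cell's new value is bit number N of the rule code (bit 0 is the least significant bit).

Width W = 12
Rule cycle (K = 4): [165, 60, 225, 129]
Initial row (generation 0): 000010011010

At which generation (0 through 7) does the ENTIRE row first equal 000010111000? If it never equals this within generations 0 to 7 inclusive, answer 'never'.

Answer: never

Derivation:
Gen 0: 000010011010
Gen 1 (rule 165): 111010000110
Gen 2 (rule 60): 100111000101
Gen 3 (rule 225): 000011010010
Gen 4 (rule 129): 111000000000
Gen 5 (rule 165): 010011111111
Gen 6 (rule 60): 011010000000
Gen 7 (rule 225): 001100111111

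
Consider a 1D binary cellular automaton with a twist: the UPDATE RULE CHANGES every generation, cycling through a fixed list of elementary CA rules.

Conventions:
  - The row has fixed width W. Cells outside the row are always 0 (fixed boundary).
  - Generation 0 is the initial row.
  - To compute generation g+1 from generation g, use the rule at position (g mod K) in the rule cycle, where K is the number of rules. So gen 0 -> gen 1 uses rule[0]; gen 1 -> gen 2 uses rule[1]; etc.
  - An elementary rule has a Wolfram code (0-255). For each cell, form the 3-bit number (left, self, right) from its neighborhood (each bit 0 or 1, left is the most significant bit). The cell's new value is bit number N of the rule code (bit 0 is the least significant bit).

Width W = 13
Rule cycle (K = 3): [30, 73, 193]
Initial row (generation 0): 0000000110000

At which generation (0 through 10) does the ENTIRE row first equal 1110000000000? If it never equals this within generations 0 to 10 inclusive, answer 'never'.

Answer: 7

Derivation:
Gen 0: 0000000110000
Gen 1 (rule 30): 0000001101000
Gen 2 (rule 73): 1111101100011
Gen 3 (rule 193): 0111100101001
Gen 4 (rule 30): 1100011101111
Gen 5 (rule 73): 1101010101001
Gen 6 (rule 193): 0100000000000
Gen 7 (rule 30): 1110000000000
Gen 8 (rule 73): 1010111111111
Gen 9 (rule 193): 0000011111111
Gen 10 (rule 30): 0000110000000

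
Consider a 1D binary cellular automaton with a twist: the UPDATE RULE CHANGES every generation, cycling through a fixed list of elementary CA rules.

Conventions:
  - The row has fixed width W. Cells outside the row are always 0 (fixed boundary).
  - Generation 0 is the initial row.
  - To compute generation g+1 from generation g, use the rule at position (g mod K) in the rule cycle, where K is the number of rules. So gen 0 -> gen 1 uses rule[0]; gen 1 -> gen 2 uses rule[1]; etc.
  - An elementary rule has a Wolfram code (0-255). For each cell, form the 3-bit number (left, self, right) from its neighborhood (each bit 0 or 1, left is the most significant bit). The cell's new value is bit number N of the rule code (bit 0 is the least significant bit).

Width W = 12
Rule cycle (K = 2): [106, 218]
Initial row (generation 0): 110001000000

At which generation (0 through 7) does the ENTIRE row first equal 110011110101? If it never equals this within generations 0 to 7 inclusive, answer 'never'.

Gen 0: 110001000000
Gen 1 (rule 106): 110010000000
Gen 2 (rule 218): 111101000000
Gen 3 (rule 106): 100110000000
Gen 4 (rule 218): 011111000000
Gen 5 (rule 106): 110001000000
Gen 6 (rule 218): 111010100000
Gen 7 (rule 106): 101101000000

Answer: never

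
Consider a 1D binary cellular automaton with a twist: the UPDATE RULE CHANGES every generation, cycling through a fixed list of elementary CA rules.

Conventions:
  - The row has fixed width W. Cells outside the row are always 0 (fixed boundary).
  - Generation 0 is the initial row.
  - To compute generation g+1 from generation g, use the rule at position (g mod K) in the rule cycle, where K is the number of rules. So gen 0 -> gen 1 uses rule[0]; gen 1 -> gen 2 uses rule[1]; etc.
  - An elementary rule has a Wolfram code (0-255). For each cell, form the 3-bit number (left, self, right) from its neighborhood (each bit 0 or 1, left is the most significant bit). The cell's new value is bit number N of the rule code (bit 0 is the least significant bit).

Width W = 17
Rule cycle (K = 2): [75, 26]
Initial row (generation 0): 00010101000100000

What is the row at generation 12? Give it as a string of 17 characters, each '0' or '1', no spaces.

Gen 0: 00010101000100000
Gen 1 (rule 75): 11100000011001111
Gen 2 (rule 26): 10010000110111000
Gen 3 (rule 75): 00100111110101011
Gen 4 (rule 26): 01011100000000010
Gen 5 (rule 75): 10010101111111100
Gen 6 (rule 26): 01100001000000010
Gen 7 (rule 75): 11101110011111100
Gen 8 (rule 26): 10001001110000010
Gen 9 (rule 75): 00110011010111100
Gen 10 (rule 26): 01101110000100010
Gen 11 (rule 75): 11101010111001100
Gen 12 (rule 26): 10000000100111010

Answer: 10000000100111010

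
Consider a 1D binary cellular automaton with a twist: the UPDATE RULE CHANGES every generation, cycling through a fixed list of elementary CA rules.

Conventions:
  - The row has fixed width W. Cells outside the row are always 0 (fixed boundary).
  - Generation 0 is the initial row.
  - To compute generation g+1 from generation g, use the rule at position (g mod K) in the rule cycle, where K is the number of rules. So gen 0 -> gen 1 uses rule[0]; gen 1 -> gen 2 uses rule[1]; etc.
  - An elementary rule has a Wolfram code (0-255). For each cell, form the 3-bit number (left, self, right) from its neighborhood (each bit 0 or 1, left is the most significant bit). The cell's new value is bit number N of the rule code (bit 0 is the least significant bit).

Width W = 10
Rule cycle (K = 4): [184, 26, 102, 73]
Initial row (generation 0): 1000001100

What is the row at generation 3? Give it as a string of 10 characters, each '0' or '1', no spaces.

Answer: 1110110011

Derivation:
Gen 0: 1000001100
Gen 1 (rule 184): 0100001010
Gen 2 (rule 26): 1010010001
Gen 3 (rule 102): 1110110011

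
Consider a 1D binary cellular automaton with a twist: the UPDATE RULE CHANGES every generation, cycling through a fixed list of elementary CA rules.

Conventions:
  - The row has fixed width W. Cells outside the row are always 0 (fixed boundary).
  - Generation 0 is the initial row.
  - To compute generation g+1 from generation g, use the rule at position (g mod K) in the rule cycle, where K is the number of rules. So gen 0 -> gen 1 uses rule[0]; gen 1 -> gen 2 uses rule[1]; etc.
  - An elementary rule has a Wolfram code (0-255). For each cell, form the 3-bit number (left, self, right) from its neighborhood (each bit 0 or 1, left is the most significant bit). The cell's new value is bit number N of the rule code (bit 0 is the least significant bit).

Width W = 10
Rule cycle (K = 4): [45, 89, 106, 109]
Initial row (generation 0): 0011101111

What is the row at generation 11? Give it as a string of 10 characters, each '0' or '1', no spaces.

Gen 0: 0011101111
Gen 1 (rule 45): 1010011000
Gen 2 (rule 89): 0001011111
Gen 3 (rule 106): 0010110001
Gen 4 (rule 109): 1011110101
Gen 5 (rule 45): 1110001111
Gen 6 (rule 89): 1011101001
Gen 7 (rule 106): 0110110010
Gen 8 (rule 109): 0111110010
Gen 9 (rule 45): 0100000010
Gen 10 (rule 89): 0011111001
Gen 11 (rule 106): 0110001010

Answer: 0110001010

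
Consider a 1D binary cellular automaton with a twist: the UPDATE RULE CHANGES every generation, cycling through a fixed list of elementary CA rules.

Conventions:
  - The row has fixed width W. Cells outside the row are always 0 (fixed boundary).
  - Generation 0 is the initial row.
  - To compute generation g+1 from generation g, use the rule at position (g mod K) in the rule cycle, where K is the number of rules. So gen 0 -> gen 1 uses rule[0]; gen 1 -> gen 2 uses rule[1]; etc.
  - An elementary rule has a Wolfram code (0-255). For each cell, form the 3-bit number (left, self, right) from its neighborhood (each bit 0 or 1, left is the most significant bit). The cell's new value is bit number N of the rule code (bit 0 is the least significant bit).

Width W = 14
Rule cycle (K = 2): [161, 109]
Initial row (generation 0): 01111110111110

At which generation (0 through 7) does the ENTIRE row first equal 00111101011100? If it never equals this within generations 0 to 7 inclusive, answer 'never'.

Gen 0: 01111110111110
Gen 1 (rule 161): 00111101011100
Gen 2 (rule 109): 10100111110101
Gen 3 (rule 161): 01000011101010
Gen 4 (rule 109): 01011010111110
Gen 5 (rule 161): 00100101011100
Gen 6 (rule 109): 10100111110101
Gen 7 (rule 161): 01000011101010

Answer: 1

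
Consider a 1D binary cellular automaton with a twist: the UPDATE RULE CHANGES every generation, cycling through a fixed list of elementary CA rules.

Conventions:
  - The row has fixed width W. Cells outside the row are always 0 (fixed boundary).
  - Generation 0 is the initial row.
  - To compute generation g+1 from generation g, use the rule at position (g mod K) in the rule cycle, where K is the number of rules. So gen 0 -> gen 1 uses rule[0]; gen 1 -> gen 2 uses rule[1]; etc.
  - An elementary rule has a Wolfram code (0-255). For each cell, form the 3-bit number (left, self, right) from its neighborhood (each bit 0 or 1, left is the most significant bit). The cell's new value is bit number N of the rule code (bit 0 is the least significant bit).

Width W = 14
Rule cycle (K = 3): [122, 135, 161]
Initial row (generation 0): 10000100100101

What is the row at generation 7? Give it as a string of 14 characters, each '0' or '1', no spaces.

Answer: 01011111001010

Derivation:
Gen 0: 10000100100101
Gen 1 (rule 122): 01001011011010
Gen 2 (rule 135): 11011000000010
Gen 3 (rule 161): 00100011111000
Gen 4 (rule 122): 01010110001100
Gen 5 (rule 135): 11010000110001
Gen 6 (rule 161): 00100110000100
Gen 7 (rule 122): 01011111001010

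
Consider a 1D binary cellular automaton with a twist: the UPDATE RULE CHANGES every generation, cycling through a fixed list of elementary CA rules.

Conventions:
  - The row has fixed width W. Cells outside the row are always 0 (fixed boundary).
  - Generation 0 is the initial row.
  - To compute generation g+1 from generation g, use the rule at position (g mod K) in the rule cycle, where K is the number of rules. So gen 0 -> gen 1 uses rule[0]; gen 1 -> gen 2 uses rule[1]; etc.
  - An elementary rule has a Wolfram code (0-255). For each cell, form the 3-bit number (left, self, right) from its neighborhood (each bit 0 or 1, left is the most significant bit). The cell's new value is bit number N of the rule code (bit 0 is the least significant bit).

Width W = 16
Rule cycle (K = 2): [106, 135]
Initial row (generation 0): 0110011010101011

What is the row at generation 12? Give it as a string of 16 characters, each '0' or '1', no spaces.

Answer: 0111100110100100

Derivation:
Gen 0: 0110011010101011
Gen 1 (rule 106): 1110111101010111
Gen 2 (rule 135): 0100011001010010
Gen 3 (rule 106): 1000111010100100
Gen 4 (rule 135): 1011010010101101
Gen 5 (rule 106): 0111100101011110
Gen 6 (rule 135): 1011001101001100
Gen 7 (rule 106): 0111011110011100
Gen 8 (rule 135): 1010001100101001
Gen 9 (rule 106): 0100011101010010
Gen 10 (rule 135): 1101101001010110
Gen 11 (rule 106): 1111110010101110
Gen 12 (rule 135): 0111100110100100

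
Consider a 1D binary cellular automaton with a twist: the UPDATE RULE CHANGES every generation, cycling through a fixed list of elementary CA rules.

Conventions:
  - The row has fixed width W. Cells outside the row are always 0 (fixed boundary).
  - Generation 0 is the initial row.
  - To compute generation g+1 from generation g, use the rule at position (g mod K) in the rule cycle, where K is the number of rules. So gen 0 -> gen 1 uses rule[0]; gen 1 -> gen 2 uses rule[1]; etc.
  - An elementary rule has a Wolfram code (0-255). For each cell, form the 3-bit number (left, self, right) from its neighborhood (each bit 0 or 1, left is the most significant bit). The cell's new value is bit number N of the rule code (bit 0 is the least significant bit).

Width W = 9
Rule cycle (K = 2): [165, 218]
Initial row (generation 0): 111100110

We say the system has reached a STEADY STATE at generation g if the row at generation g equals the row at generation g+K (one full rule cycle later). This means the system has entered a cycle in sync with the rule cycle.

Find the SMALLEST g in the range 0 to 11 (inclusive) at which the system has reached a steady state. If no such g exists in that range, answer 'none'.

Answer: 4

Derivation:
Gen 0: 111100110
Gen 1 (rule 165): 011000000
Gen 2 (rule 218): 111100000
Gen 3 (rule 165): 011001111
Gen 4 (rule 218): 111111111
Gen 5 (rule 165): 011111110
Gen 6 (rule 218): 111111111
Gen 7 (rule 165): 011111110
Gen 8 (rule 218): 111111111
Gen 9 (rule 165): 011111110
Gen 10 (rule 218): 111111111
Gen 11 (rule 165): 011111110
Gen 12 (rule 218): 111111111
Gen 13 (rule 165): 011111110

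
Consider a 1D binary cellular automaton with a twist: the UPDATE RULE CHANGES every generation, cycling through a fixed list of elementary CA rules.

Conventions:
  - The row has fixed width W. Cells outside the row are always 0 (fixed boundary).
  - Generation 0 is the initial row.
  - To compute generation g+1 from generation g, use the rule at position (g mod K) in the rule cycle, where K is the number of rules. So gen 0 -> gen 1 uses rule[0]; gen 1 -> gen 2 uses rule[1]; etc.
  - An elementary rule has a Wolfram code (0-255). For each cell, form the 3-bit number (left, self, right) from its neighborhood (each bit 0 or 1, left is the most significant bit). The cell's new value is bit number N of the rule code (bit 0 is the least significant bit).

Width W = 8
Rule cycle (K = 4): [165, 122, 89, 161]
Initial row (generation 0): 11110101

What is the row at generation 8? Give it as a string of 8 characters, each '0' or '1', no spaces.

Answer: 11000000

Derivation:
Gen 0: 11110101
Gen 1 (rule 165): 01101111
Gen 2 (rule 122): 11111001
Gen 3 (rule 89): 10001100
Gen 4 (rule 161): 00100001
Gen 5 (rule 165): 10101101
Gen 6 (rule 122): 01011110
Gen 7 (rule 89): 00010011
Gen 8 (rule 161): 11000000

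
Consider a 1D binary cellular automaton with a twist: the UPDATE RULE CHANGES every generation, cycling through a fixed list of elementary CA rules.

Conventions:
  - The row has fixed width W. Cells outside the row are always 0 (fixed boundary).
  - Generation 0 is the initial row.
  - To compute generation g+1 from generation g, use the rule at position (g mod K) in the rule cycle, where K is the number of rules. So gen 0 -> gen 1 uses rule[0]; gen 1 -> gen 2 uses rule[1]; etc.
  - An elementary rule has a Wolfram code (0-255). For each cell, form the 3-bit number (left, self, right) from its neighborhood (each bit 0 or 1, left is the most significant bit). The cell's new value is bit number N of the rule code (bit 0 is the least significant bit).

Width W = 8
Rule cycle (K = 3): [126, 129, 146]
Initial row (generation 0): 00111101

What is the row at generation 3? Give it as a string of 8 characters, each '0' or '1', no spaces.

Gen 0: 00111101
Gen 1 (rule 126): 01100111
Gen 2 (rule 129): 00000010
Gen 3 (rule 146): 00000101

Answer: 00000101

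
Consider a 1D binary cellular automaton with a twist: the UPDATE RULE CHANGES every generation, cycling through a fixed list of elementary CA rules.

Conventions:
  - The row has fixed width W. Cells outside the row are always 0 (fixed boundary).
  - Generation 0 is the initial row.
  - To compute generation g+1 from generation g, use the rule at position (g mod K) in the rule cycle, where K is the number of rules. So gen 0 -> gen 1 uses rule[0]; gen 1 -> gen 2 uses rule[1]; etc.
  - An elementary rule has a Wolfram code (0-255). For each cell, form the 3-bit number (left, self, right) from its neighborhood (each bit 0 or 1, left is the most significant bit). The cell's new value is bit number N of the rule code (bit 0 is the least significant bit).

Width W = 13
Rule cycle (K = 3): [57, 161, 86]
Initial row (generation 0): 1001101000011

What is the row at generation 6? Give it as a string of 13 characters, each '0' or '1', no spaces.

Gen 0: 1001101000011
Gen 1 (rule 57): 0101010111010
Gen 2 (rule 161): 0010101010100
Gen 3 (rule 86): 0110101010110
Gen 4 (rule 57): 0101010101101
Gen 5 (rule 161): 0010101010010
Gen 6 (rule 86): 0110101011111

Answer: 0110101011111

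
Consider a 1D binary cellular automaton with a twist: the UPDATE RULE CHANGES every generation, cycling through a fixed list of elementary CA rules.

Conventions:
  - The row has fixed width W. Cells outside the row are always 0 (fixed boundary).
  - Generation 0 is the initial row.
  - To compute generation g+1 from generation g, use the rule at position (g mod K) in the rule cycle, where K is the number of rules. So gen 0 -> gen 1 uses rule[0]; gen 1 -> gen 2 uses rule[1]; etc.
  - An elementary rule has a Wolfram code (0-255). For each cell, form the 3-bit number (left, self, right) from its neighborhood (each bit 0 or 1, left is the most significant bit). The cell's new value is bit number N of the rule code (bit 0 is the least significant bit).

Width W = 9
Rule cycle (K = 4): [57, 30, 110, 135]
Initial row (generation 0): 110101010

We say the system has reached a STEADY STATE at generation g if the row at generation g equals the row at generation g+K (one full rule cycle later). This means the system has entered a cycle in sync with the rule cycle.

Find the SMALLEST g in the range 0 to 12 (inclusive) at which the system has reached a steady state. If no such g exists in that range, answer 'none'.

Answer: 9

Derivation:
Gen 0: 110101010
Gen 1 (rule 57): 101010101
Gen 2 (rule 30): 101010101
Gen 3 (rule 110): 111111111
Gen 4 (rule 135): 011111110
Gen 5 (rule 57): 010000001
Gen 6 (rule 30): 111000011
Gen 7 (rule 110): 101000111
Gen 8 (rule 135): 101011010
Gen 9 (rule 57): 010110101
Gen 10 (rule 30): 110100101
Gen 11 (rule 110): 111101111
Gen 12 (rule 135): 011000110
Gen 13 (rule 57): 010110101
Gen 14 (rule 30): 110100101
Gen 15 (rule 110): 111101111
Gen 16 (rule 135): 011000110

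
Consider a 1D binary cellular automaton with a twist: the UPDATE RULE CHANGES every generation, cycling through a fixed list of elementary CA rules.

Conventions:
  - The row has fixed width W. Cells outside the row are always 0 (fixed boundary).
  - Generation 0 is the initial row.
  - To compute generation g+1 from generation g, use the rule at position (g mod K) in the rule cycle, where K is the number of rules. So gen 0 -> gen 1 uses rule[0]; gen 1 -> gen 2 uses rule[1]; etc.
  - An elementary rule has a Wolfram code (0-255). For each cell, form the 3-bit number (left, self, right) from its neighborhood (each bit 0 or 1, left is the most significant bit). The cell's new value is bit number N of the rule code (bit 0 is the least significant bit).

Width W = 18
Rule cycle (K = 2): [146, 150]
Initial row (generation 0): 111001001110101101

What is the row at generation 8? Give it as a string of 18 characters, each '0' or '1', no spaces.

Answer: 000000100110011110

Derivation:
Gen 0: 111001001110101101
Gen 1 (rule 146): 010110110100000000
Gen 2 (rule 150): 110000000110000000
Gen 3 (rule 146): 001000001001000000
Gen 4 (rule 150): 011100011111100000
Gen 5 (rule 146): 101010101111010000
Gen 6 (rule 150): 101010100110011000
Gen 7 (rule 146): 000000011001100100
Gen 8 (rule 150): 000000100110011110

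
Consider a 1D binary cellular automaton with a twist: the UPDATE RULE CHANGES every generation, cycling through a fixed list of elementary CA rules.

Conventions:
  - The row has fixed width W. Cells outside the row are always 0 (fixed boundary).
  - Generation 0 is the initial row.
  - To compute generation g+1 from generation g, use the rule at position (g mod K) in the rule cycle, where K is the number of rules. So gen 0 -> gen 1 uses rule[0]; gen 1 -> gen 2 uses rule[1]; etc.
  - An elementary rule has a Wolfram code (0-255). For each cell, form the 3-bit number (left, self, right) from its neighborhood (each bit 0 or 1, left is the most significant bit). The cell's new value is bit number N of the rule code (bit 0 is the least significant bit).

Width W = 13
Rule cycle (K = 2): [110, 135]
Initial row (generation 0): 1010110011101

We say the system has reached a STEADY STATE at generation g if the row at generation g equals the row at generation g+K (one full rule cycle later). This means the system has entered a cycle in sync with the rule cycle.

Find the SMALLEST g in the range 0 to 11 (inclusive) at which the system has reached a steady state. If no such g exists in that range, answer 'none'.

Answer: none

Derivation:
Gen 0: 1010110011101
Gen 1 (rule 110): 1111110110111
Gen 2 (rule 135): 0111100000010
Gen 3 (rule 110): 1100100000110
Gen 4 (rule 135): 0001101111000
Gen 5 (rule 110): 0011111001000
Gen 6 (rule 135): 1101110011011
Gen 7 (rule 110): 1111010111111
Gen 8 (rule 135): 0110010011110
Gen 9 (rule 110): 1110110110010
Gen 10 (rule 135): 0100000000110
Gen 11 (rule 110): 1100000001110
Gen 12 (rule 135): 0001111110100
Gen 13 (rule 110): 0011000011100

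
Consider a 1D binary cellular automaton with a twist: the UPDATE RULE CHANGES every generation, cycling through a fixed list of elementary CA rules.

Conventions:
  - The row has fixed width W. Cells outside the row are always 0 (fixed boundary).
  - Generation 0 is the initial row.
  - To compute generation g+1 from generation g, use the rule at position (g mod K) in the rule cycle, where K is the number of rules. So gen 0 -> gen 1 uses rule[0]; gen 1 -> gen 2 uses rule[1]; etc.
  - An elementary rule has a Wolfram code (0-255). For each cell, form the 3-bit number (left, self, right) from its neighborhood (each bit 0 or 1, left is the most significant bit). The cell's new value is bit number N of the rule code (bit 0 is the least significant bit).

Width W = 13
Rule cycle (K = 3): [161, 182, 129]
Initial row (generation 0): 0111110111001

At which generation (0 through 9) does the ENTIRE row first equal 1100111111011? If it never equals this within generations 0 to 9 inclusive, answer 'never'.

Gen 0: 0111110111001
Gen 1 (rule 161): 0011101010000
Gen 2 (rule 182): 0101011111000
Gen 3 (rule 129): 0000001110011
Gen 4 (rule 161): 1111100100000
Gen 5 (rule 182): 0111011110000
Gen 6 (rule 129): 0010001100111
Gen 7 (rule 161): 1000100000010
Gen 8 (rule 182): 1101110000111
Gen 9 (rule 129): 0000100110010

Answer: never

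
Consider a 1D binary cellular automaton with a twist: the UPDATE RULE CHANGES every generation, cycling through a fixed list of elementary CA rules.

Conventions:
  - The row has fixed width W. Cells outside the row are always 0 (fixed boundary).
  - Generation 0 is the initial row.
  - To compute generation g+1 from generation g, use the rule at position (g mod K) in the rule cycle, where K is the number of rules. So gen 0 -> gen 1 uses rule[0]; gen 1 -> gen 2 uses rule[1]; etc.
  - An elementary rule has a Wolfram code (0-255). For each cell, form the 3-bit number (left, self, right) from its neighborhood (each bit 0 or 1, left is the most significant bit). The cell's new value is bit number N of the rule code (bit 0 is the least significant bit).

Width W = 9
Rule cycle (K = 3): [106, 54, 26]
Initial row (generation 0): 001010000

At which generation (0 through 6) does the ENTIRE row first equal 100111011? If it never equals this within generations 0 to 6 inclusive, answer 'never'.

Gen 0: 001010000
Gen 1 (rule 106): 010100000
Gen 2 (rule 54): 111110000
Gen 3 (rule 26): 100001000
Gen 4 (rule 106): 000010000
Gen 5 (rule 54): 000111000
Gen 6 (rule 26): 001100100

Answer: never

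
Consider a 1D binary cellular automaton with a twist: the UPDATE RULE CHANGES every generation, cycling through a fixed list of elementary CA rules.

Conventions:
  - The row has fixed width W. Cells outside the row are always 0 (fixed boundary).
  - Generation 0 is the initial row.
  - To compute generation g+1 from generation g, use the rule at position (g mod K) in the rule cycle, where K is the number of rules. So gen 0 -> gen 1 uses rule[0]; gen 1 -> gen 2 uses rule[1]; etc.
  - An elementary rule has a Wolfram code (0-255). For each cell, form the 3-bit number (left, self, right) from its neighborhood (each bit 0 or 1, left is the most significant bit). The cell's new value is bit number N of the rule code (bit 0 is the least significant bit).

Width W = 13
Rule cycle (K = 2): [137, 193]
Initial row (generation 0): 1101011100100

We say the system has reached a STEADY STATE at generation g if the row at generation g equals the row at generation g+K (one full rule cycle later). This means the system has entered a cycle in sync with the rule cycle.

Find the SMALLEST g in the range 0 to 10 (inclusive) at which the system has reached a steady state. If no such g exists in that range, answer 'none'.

Answer: none

Derivation:
Gen 0: 1101011100100
Gen 1 (rule 137): 1000011000001
Gen 2 (rule 193): 0011001011100
Gen 3 (rule 137): 1010000011001
Gen 4 (rule 193): 0000111001000
Gen 5 (rule 137): 1110110000011
Gen 6 (rule 193): 0110010111001
Gen 7 (rule 137): 0100000110000
Gen 8 (rule 193): 0001110010111
Gen 9 (rule 137): 1101100000110
Gen 10 (rule 193): 0100101110010
Gen 11 (rule 137): 0000001100000
Gen 12 (rule 193): 1111100101111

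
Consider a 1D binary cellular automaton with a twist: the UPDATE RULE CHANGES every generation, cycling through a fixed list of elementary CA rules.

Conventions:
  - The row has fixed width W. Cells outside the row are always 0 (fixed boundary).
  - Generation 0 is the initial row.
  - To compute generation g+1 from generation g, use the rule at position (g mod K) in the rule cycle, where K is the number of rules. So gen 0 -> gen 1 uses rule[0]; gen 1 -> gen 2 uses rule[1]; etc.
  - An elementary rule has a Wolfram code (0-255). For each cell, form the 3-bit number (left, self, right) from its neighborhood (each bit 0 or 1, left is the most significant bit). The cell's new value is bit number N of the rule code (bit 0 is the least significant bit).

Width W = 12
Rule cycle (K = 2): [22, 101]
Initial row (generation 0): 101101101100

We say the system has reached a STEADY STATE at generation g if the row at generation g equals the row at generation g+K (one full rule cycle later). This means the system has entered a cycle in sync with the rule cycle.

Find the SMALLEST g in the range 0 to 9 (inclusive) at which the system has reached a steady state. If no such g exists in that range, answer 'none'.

Gen 0: 101101101100
Gen 1 (rule 22): 100000000010
Gen 2 (rule 101): 101111111010
Gen 3 (rule 22): 100000000011
Gen 4 (rule 101): 101111111001
Gen 5 (rule 22): 100000000111
Gen 6 (rule 101): 101111110001
Gen 7 (rule 22): 100000001011
Gen 8 (rule 101): 101111101101
Gen 9 (rule 22): 100000000001
Gen 10 (rule 101): 101111111101
Gen 11 (rule 22): 100000000001

Answer: 9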